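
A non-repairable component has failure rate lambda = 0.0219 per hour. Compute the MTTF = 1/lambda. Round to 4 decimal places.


lambda = 0.0219
MTTF = 1 / 0.0219
MTTF = 45.6621

45.6621


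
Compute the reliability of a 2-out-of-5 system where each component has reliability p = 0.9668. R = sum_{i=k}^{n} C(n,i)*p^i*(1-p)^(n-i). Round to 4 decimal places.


k = 2, n = 5, p = 0.9668
i=2: C(5,2)=10 * 0.9668^2 * 0.0332^3 = 0.0003
i=3: C(5,3)=10 * 0.9668^3 * 0.0332^2 = 0.01
i=4: C(5,4)=5 * 0.9668^4 * 0.0332^1 = 0.145
i=5: C(5,5)=1 * 0.9668^5 * 0.0332^0 = 0.8447
R = sum of terms = 1.0

1.0


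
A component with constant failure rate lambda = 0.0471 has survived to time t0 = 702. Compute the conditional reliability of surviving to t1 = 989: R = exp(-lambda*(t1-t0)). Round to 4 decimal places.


lambda = 0.0471
t0 = 702, t1 = 989
t1 - t0 = 287
lambda * (t1-t0) = 0.0471 * 287 = 13.5177
R = exp(-13.5177)
R = 0.0

0.0


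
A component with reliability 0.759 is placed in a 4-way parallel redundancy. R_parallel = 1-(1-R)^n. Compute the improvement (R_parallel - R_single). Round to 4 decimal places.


R_single = 0.759, n = 4
1 - R_single = 0.241
(1 - R_single)^n = 0.241^4 = 0.0034
R_parallel = 1 - 0.0034 = 0.9966
Improvement = 0.9966 - 0.759
Improvement = 0.2376

0.2376


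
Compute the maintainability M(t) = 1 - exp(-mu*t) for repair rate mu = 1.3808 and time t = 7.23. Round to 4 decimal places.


mu = 1.3808, t = 7.23
mu * t = 1.3808 * 7.23 = 9.9832
exp(-9.9832) = 0.0
M(t) = 1 - 0.0
M(t) = 1.0

1.0


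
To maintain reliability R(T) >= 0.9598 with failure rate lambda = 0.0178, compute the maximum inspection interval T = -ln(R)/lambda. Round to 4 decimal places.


R_target = 0.9598
lambda = 0.0178
-ln(0.9598) = 0.041
T = 0.041 / 0.0178
T = 2.3051

2.3051


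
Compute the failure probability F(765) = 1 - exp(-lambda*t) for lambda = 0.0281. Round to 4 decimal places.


lambda = 0.0281, t = 765
lambda * t = 21.4965
exp(-21.4965) = 0.0
F(t) = 1 - 0.0
F(t) = 1.0

1.0


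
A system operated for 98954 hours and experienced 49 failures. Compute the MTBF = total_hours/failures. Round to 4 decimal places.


total_hours = 98954
failures = 49
MTBF = 98954 / 49
MTBF = 2019.4694

2019.4694


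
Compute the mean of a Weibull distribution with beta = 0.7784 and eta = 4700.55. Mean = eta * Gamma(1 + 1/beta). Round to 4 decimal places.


beta = 0.7784, eta = 4700.55
1/beta = 1.2847
1 + 1/beta = 2.2847
Gamma(2.2847) = 1.1561
Mean = 4700.55 * 1.1561
Mean = 5434.3726

5434.3726


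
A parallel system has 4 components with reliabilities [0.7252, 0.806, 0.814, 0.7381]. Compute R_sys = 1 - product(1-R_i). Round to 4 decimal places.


Components: [0.7252, 0.806, 0.814, 0.7381]
(1 - 0.7252) = 0.2748, running product = 0.2748
(1 - 0.806) = 0.194, running product = 0.0533
(1 - 0.814) = 0.186, running product = 0.0099
(1 - 0.7381) = 0.2619, running product = 0.0026
Product of (1-R_i) = 0.0026
R_sys = 1 - 0.0026 = 0.9974

0.9974


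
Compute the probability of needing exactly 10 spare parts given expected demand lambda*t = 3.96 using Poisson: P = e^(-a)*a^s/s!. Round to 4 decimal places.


a = 3.96, s = 10
e^(-a) = e^(-3.96) = 0.0191
a^s = 3.96^10 = 948313.3387
s! = 3628800
P = 0.0191 * 948313.3387 / 3628800
P = 0.005

0.005


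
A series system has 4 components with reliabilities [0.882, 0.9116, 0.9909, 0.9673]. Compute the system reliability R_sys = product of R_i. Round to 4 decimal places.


Components: [0.882, 0.9116, 0.9909, 0.9673]
After component 1 (R=0.882): product = 0.882
After component 2 (R=0.9116): product = 0.804
After component 3 (R=0.9909): product = 0.7967
After component 4 (R=0.9673): product = 0.7707
R_sys = 0.7707

0.7707


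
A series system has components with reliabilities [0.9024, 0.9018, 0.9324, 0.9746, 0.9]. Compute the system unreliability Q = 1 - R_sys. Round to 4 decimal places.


Components: [0.9024, 0.9018, 0.9324, 0.9746, 0.9]
After component 1: product = 0.9024
After component 2: product = 0.8138
After component 3: product = 0.7588
After component 4: product = 0.7395
After component 5: product = 0.6655
R_sys = 0.6655
Q = 1 - 0.6655 = 0.3345

0.3345


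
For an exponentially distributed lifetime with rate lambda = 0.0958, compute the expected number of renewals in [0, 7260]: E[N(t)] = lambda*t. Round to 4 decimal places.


lambda = 0.0958
t = 7260
E[N(t)] = lambda * t
E[N(t)] = 0.0958 * 7260
E[N(t)] = 695.508

695.508


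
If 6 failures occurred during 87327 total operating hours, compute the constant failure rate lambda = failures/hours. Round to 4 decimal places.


failures = 6
total_hours = 87327
lambda = 6 / 87327
lambda = 0.0001

0.0001


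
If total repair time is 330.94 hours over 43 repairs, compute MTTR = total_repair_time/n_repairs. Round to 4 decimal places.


total_repair_time = 330.94
n_repairs = 43
MTTR = 330.94 / 43
MTTR = 7.6963

7.6963


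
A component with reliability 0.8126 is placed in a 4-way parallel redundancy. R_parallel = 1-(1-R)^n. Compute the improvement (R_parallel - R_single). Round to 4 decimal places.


R_single = 0.8126, n = 4
1 - R_single = 0.1874
(1 - R_single)^n = 0.1874^4 = 0.0012
R_parallel = 1 - 0.0012 = 0.9988
Improvement = 0.9988 - 0.8126
Improvement = 0.1862

0.1862


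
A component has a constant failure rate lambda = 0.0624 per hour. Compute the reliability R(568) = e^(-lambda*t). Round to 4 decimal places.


lambda = 0.0624
t = 568
lambda * t = 35.4432
R(t) = e^(-35.4432)
R(t) = 0.0

0.0


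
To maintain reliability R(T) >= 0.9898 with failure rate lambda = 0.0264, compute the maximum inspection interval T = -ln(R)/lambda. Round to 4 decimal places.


R_target = 0.9898
lambda = 0.0264
-ln(0.9898) = 0.0103
T = 0.0103 / 0.0264
T = 0.3883

0.3883


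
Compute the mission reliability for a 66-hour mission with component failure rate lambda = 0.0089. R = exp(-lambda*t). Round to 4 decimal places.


lambda = 0.0089
mission_time = 66
lambda * t = 0.0089 * 66 = 0.5874
R = exp(-0.5874)
R = 0.5558

0.5558


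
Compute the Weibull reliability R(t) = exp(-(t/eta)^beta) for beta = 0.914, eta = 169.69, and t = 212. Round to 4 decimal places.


beta = 0.914, eta = 169.69, t = 212
t/eta = 212 / 169.69 = 1.2493
(t/eta)^beta = 1.2493^0.914 = 1.2256
R(t) = exp(-1.2256)
R(t) = 0.2936

0.2936


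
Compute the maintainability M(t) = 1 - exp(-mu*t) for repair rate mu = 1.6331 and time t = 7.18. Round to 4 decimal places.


mu = 1.6331, t = 7.18
mu * t = 1.6331 * 7.18 = 11.7257
exp(-11.7257) = 0.0
M(t) = 1 - 0.0
M(t) = 1.0

1.0


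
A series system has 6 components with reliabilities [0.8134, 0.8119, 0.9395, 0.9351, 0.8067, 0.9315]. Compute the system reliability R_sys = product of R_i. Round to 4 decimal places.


Components: [0.8134, 0.8119, 0.9395, 0.9351, 0.8067, 0.9315]
After component 1 (R=0.8134): product = 0.8134
After component 2 (R=0.8119): product = 0.6604
After component 3 (R=0.9395): product = 0.6204
After component 4 (R=0.9351): product = 0.5802
After component 5 (R=0.8067): product = 0.468
After component 6 (R=0.9315): product = 0.436
R_sys = 0.436

0.436


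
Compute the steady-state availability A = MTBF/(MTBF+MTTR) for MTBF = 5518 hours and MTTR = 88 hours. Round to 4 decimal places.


MTBF = 5518
MTTR = 88
MTBF + MTTR = 5606
A = 5518 / 5606
A = 0.9843

0.9843


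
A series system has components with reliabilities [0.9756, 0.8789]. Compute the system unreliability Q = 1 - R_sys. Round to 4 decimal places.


Components: [0.9756, 0.8789]
After component 1: product = 0.9756
After component 2: product = 0.8575
R_sys = 0.8575
Q = 1 - 0.8575 = 0.1425

0.1425


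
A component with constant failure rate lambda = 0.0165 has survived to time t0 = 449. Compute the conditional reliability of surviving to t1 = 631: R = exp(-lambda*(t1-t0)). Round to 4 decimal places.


lambda = 0.0165
t0 = 449, t1 = 631
t1 - t0 = 182
lambda * (t1-t0) = 0.0165 * 182 = 3.003
R = exp(-3.003)
R = 0.0496

0.0496


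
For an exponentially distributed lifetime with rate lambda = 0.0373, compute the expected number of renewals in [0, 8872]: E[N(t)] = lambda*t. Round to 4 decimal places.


lambda = 0.0373
t = 8872
E[N(t)] = lambda * t
E[N(t)] = 0.0373 * 8872
E[N(t)] = 330.9256

330.9256


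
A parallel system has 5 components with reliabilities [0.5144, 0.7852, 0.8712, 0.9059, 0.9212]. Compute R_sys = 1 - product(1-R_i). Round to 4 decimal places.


Components: [0.5144, 0.7852, 0.8712, 0.9059, 0.9212]
(1 - 0.5144) = 0.4856, running product = 0.4856
(1 - 0.7852) = 0.2148, running product = 0.1043
(1 - 0.8712) = 0.1288, running product = 0.0134
(1 - 0.9059) = 0.0941, running product = 0.0013
(1 - 0.9212) = 0.0788, running product = 0.0001
Product of (1-R_i) = 0.0001
R_sys = 1 - 0.0001 = 0.9999

0.9999


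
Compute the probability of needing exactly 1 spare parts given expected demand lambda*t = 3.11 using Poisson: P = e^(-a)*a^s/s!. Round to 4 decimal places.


a = 3.11, s = 1
e^(-a) = e^(-3.11) = 0.0446
a^s = 3.11^1 = 3.11
s! = 1
P = 0.0446 * 3.11 / 1
P = 0.1387

0.1387


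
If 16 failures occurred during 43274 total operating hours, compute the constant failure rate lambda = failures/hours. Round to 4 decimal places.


failures = 16
total_hours = 43274
lambda = 16 / 43274
lambda = 0.0004

0.0004


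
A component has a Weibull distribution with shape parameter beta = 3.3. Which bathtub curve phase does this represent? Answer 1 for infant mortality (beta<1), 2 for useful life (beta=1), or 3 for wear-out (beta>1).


beta = 3.3
Compare beta to 1:
beta < 1 => infant mortality (phase 1)
beta = 1 => useful life (phase 2)
beta > 1 => wear-out (phase 3)
Since beta = 3.3, this is wear-out (increasing failure rate)
Phase = 3

3


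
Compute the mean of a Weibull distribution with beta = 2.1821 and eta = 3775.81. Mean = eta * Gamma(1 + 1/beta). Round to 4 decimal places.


beta = 2.1821, eta = 3775.81
1/beta = 0.4583
1 + 1/beta = 1.4583
Gamma(1.4583) = 0.8856
Mean = 3775.81 * 0.8856
Mean = 3343.8877

3343.8877


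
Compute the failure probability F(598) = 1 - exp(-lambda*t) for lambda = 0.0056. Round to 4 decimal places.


lambda = 0.0056, t = 598
lambda * t = 3.3488
exp(-3.3488) = 0.0351
F(t) = 1 - 0.0351
F(t) = 0.9649

0.9649


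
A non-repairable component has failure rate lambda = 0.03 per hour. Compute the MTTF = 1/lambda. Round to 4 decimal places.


lambda = 0.03
MTTF = 1 / 0.03
MTTF = 33.3333

33.3333


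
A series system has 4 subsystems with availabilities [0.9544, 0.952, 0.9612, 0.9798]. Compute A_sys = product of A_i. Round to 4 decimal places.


Subsystems: [0.9544, 0.952, 0.9612, 0.9798]
After subsystem 1 (A=0.9544): product = 0.9544
After subsystem 2 (A=0.952): product = 0.9086
After subsystem 3 (A=0.9612): product = 0.8733
After subsystem 4 (A=0.9798): product = 0.8557
A_sys = 0.8557

0.8557


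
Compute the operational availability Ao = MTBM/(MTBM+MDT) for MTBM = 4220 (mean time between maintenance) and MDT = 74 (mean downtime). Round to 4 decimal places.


MTBM = 4220
MDT = 74
MTBM + MDT = 4294
Ao = 4220 / 4294
Ao = 0.9828

0.9828


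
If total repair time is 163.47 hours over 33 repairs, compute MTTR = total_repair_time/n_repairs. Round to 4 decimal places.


total_repair_time = 163.47
n_repairs = 33
MTTR = 163.47 / 33
MTTR = 4.9536

4.9536


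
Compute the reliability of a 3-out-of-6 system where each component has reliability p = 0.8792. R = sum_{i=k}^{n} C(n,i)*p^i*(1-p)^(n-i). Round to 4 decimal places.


k = 3, n = 6, p = 0.8792
i=3: C(6,3)=20 * 0.8792^3 * 0.1208^3 = 0.024
i=4: C(6,4)=15 * 0.8792^4 * 0.1208^2 = 0.1308
i=5: C(6,5)=6 * 0.8792^5 * 0.1208^1 = 0.3808
i=6: C(6,6)=1 * 0.8792^6 * 0.1208^0 = 0.4619
R = sum of terms = 0.9974

0.9974


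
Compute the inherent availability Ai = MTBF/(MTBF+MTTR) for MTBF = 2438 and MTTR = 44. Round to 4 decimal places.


MTBF = 2438
MTTR = 44
MTBF + MTTR = 2482
Ai = 2438 / 2482
Ai = 0.9823

0.9823


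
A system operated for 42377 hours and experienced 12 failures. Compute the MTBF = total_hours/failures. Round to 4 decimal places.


total_hours = 42377
failures = 12
MTBF = 42377 / 12
MTBF = 3531.4167

3531.4167


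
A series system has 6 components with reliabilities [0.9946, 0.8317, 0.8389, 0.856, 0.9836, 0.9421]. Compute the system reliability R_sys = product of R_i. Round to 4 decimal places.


Components: [0.9946, 0.8317, 0.8389, 0.856, 0.9836, 0.9421]
After component 1 (R=0.9946): product = 0.9946
After component 2 (R=0.8317): product = 0.8272
After component 3 (R=0.8389): product = 0.6939
After component 4 (R=0.856): product = 0.594
After component 5 (R=0.9836): product = 0.5843
After component 6 (R=0.9421): product = 0.5504
R_sys = 0.5504

0.5504


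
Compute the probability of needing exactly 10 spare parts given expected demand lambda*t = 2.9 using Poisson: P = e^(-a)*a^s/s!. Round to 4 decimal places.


a = 2.9, s = 10
e^(-a) = e^(-2.9) = 0.055
a^s = 2.9^10 = 42070.7233
s! = 3628800
P = 0.055 * 42070.7233 / 3628800
P = 0.0006

0.0006


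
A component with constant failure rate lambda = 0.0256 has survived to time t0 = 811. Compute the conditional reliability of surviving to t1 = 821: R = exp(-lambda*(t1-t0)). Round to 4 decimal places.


lambda = 0.0256
t0 = 811, t1 = 821
t1 - t0 = 10
lambda * (t1-t0) = 0.0256 * 10 = 0.256
R = exp(-0.256)
R = 0.7741

0.7741


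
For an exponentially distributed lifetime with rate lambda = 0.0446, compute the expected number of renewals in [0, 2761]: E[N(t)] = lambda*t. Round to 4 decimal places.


lambda = 0.0446
t = 2761
E[N(t)] = lambda * t
E[N(t)] = 0.0446 * 2761
E[N(t)] = 123.1406

123.1406


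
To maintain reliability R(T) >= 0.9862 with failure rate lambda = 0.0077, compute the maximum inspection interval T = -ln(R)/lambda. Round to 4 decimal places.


R_target = 0.9862
lambda = 0.0077
-ln(0.9862) = 0.0139
T = 0.0139 / 0.0077
T = 1.8047

1.8047


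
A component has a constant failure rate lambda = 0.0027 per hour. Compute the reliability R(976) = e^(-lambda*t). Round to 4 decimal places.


lambda = 0.0027
t = 976
lambda * t = 2.6352
R(t) = e^(-2.6352)
R(t) = 0.0717

0.0717


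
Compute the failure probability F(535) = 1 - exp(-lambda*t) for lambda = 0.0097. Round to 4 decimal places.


lambda = 0.0097, t = 535
lambda * t = 5.1895
exp(-5.1895) = 0.0056
F(t) = 1 - 0.0056
F(t) = 0.9944

0.9944


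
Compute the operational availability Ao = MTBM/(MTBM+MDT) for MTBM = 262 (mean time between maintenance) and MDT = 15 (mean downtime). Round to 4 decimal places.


MTBM = 262
MDT = 15
MTBM + MDT = 277
Ao = 262 / 277
Ao = 0.9458

0.9458


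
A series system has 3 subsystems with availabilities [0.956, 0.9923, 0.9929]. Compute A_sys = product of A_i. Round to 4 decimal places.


Subsystems: [0.956, 0.9923, 0.9929]
After subsystem 1 (A=0.956): product = 0.956
After subsystem 2 (A=0.9923): product = 0.9486
After subsystem 3 (A=0.9929): product = 0.9419
A_sys = 0.9419

0.9419


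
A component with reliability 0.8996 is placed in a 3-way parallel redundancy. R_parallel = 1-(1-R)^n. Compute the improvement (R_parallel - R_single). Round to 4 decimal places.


R_single = 0.8996, n = 3
1 - R_single = 0.1004
(1 - R_single)^n = 0.1004^3 = 0.001
R_parallel = 1 - 0.001 = 0.999
Improvement = 0.999 - 0.8996
Improvement = 0.0994

0.0994


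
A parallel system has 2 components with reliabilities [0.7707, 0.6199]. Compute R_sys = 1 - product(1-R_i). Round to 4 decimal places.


Components: [0.7707, 0.6199]
(1 - 0.7707) = 0.2293, running product = 0.2293
(1 - 0.6199) = 0.3801, running product = 0.0872
Product of (1-R_i) = 0.0872
R_sys = 1 - 0.0872 = 0.9128

0.9128


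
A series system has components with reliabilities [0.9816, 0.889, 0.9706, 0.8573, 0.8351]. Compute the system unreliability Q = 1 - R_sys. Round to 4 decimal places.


Components: [0.9816, 0.889, 0.9706, 0.8573, 0.8351]
After component 1: product = 0.9816
After component 2: product = 0.8726
After component 3: product = 0.847
After component 4: product = 0.7261
After component 5: product = 0.6064
R_sys = 0.6064
Q = 1 - 0.6064 = 0.3936

0.3936


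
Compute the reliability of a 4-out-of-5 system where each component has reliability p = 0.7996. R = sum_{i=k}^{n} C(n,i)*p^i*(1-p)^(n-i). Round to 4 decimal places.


k = 4, n = 5, p = 0.7996
i=4: C(5,4)=5 * 0.7996^4 * 0.2004^1 = 0.4096
i=5: C(5,5)=1 * 0.7996^5 * 0.2004^0 = 0.3269
R = sum of terms = 0.7365

0.7365


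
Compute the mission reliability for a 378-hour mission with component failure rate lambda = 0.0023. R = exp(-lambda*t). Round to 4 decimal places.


lambda = 0.0023
mission_time = 378
lambda * t = 0.0023 * 378 = 0.8694
R = exp(-0.8694)
R = 0.4192

0.4192


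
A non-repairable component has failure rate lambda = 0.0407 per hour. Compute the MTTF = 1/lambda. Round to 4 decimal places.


lambda = 0.0407
MTTF = 1 / 0.0407
MTTF = 24.57

24.57


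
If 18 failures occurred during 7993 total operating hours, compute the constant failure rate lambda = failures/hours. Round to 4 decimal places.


failures = 18
total_hours = 7993
lambda = 18 / 7993
lambda = 0.0023

0.0023


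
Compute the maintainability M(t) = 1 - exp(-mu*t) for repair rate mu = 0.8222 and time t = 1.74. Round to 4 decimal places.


mu = 0.8222, t = 1.74
mu * t = 0.8222 * 1.74 = 1.4306
exp(-1.4306) = 0.2392
M(t) = 1 - 0.2392
M(t) = 0.7608

0.7608


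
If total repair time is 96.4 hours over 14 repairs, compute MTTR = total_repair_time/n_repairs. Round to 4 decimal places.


total_repair_time = 96.4
n_repairs = 14
MTTR = 96.4 / 14
MTTR = 6.8857

6.8857


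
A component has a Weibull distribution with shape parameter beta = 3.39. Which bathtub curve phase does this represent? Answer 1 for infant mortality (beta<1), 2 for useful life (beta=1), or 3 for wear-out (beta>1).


beta = 3.39
Compare beta to 1:
beta < 1 => infant mortality (phase 1)
beta = 1 => useful life (phase 2)
beta > 1 => wear-out (phase 3)
Since beta = 3.39, this is wear-out (increasing failure rate)
Phase = 3

3


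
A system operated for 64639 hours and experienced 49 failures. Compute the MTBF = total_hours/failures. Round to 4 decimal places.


total_hours = 64639
failures = 49
MTBF = 64639 / 49
MTBF = 1319.1633

1319.1633


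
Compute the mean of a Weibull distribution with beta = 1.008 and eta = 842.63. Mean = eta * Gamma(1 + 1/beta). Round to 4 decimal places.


beta = 1.008, eta = 842.63
1/beta = 0.9921
1 + 1/beta = 1.9921
Gamma(1.9921) = 0.9967
Mean = 842.63 * 0.9967
Mean = 839.8244

839.8244


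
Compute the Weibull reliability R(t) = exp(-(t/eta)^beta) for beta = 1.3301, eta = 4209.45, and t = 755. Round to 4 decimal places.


beta = 1.3301, eta = 4209.45, t = 755
t/eta = 755 / 4209.45 = 0.1794
(t/eta)^beta = 0.1794^1.3301 = 0.1017
R(t) = exp(-0.1017)
R(t) = 0.9033

0.9033


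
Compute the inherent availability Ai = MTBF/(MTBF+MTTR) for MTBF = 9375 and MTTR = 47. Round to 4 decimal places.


MTBF = 9375
MTTR = 47
MTBF + MTTR = 9422
Ai = 9375 / 9422
Ai = 0.995

0.995


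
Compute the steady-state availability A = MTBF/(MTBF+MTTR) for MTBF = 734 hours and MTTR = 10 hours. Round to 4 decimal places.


MTBF = 734
MTTR = 10
MTBF + MTTR = 744
A = 734 / 744
A = 0.9866

0.9866


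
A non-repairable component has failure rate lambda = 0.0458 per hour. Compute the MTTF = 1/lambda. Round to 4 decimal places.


lambda = 0.0458
MTTF = 1 / 0.0458
MTTF = 21.8341

21.8341


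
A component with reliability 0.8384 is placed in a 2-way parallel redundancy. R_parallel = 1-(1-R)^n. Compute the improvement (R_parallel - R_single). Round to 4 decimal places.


R_single = 0.8384, n = 2
1 - R_single = 0.1616
(1 - R_single)^n = 0.1616^2 = 0.0261
R_parallel = 1 - 0.0261 = 0.9739
Improvement = 0.9739 - 0.8384
Improvement = 0.1355

0.1355


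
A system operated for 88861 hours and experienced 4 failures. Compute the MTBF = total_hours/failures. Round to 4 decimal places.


total_hours = 88861
failures = 4
MTBF = 88861 / 4
MTBF = 22215.25

22215.25


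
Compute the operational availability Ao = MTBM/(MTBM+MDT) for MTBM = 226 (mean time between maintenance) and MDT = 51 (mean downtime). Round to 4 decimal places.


MTBM = 226
MDT = 51
MTBM + MDT = 277
Ao = 226 / 277
Ao = 0.8159

0.8159


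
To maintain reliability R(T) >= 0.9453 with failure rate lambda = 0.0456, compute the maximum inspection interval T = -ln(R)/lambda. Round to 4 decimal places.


R_target = 0.9453
lambda = 0.0456
-ln(0.9453) = 0.0563
T = 0.0563 / 0.0456
T = 1.2336

1.2336


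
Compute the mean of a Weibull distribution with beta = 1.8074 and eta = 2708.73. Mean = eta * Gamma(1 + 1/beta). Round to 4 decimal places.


beta = 1.8074, eta = 2708.73
1/beta = 0.5533
1 + 1/beta = 1.5533
Gamma(1.5533) = 0.8891
Mean = 2708.73 * 0.8891
Mean = 2408.3656

2408.3656


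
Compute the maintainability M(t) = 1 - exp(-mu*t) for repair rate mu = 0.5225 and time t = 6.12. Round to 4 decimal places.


mu = 0.5225, t = 6.12
mu * t = 0.5225 * 6.12 = 3.1977
exp(-3.1977) = 0.0409
M(t) = 1 - 0.0409
M(t) = 0.9591

0.9591


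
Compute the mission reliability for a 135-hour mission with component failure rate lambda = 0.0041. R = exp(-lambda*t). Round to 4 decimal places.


lambda = 0.0041
mission_time = 135
lambda * t = 0.0041 * 135 = 0.5535
R = exp(-0.5535)
R = 0.5749

0.5749


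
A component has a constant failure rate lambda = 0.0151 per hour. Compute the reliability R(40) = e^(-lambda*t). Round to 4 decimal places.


lambda = 0.0151
t = 40
lambda * t = 0.604
R(t) = e^(-0.604)
R(t) = 0.5466

0.5466


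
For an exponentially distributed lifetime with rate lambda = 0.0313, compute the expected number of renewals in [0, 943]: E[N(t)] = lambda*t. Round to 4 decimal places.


lambda = 0.0313
t = 943
E[N(t)] = lambda * t
E[N(t)] = 0.0313 * 943
E[N(t)] = 29.5159

29.5159


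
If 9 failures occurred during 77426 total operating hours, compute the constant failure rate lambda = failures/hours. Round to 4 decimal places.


failures = 9
total_hours = 77426
lambda = 9 / 77426
lambda = 0.0001

0.0001


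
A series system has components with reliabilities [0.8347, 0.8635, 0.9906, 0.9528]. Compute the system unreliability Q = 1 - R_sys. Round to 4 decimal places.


Components: [0.8347, 0.8635, 0.9906, 0.9528]
After component 1: product = 0.8347
After component 2: product = 0.7208
After component 3: product = 0.714
After component 4: product = 0.6803
R_sys = 0.6803
Q = 1 - 0.6803 = 0.3197

0.3197


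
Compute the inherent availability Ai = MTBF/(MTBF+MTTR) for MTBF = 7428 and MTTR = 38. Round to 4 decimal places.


MTBF = 7428
MTTR = 38
MTBF + MTTR = 7466
Ai = 7428 / 7466
Ai = 0.9949

0.9949


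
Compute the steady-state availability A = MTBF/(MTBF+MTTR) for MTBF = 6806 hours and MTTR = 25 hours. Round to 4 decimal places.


MTBF = 6806
MTTR = 25
MTBF + MTTR = 6831
A = 6806 / 6831
A = 0.9963

0.9963


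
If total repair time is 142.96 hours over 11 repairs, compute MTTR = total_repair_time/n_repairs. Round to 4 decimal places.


total_repair_time = 142.96
n_repairs = 11
MTTR = 142.96 / 11
MTTR = 12.9964

12.9964


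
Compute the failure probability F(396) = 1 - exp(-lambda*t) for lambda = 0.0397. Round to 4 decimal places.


lambda = 0.0397, t = 396
lambda * t = 15.7212
exp(-15.7212) = 0.0
F(t) = 1 - 0.0
F(t) = 1.0

1.0


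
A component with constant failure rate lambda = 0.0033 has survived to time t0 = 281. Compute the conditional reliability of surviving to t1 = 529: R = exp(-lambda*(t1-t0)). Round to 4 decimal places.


lambda = 0.0033
t0 = 281, t1 = 529
t1 - t0 = 248
lambda * (t1-t0) = 0.0033 * 248 = 0.8184
R = exp(-0.8184)
R = 0.4411

0.4411


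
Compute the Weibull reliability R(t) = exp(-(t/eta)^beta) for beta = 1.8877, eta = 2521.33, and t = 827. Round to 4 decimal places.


beta = 1.8877, eta = 2521.33, t = 827
t/eta = 827 / 2521.33 = 0.328
(t/eta)^beta = 0.328^1.8877 = 0.1219
R(t) = exp(-0.1219)
R(t) = 0.8852

0.8852


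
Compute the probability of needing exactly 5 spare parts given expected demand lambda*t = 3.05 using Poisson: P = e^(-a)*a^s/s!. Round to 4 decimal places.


a = 3.05, s = 5
e^(-a) = e^(-3.05) = 0.0474
a^s = 3.05^5 = 263.9363
s! = 120
P = 0.0474 * 263.9363 / 120
P = 0.1042

0.1042


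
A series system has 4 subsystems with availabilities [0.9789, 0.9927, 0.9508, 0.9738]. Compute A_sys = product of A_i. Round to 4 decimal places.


Subsystems: [0.9789, 0.9927, 0.9508, 0.9738]
After subsystem 1 (A=0.9789): product = 0.9789
After subsystem 2 (A=0.9927): product = 0.9718
After subsystem 3 (A=0.9508): product = 0.9239
After subsystem 4 (A=0.9738): product = 0.8997
A_sys = 0.8997

0.8997


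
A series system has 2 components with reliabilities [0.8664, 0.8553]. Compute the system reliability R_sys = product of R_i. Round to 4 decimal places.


Components: [0.8664, 0.8553]
After component 1 (R=0.8664): product = 0.8664
After component 2 (R=0.8553): product = 0.741
R_sys = 0.741

0.741


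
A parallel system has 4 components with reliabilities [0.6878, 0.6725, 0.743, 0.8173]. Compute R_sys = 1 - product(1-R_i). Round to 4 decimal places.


Components: [0.6878, 0.6725, 0.743, 0.8173]
(1 - 0.6878) = 0.3122, running product = 0.3122
(1 - 0.6725) = 0.3275, running product = 0.1022
(1 - 0.743) = 0.257, running product = 0.0263
(1 - 0.8173) = 0.1827, running product = 0.0048
Product of (1-R_i) = 0.0048
R_sys = 1 - 0.0048 = 0.9952

0.9952


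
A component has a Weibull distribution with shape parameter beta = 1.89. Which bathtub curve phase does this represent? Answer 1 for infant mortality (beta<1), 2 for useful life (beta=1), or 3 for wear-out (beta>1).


beta = 1.89
Compare beta to 1:
beta < 1 => infant mortality (phase 1)
beta = 1 => useful life (phase 2)
beta > 1 => wear-out (phase 3)
Since beta = 1.89, this is wear-out (increasing failure rate)
Phase = 3

3


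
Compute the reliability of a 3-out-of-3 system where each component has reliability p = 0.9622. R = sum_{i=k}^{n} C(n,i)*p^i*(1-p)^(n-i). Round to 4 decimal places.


k = 3, n = 3, p = 0.9622
i=3: C(3,3)=1 * 0.9622^3 * 0.0378^0 = 0.8908
R = sum of terms = 0.8908

0.8908


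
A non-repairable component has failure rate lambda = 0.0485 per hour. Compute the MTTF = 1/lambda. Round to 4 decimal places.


lambda = 0.0485
MTTF = 1 / 0.0485
MTTF = 20.6186

20.6186


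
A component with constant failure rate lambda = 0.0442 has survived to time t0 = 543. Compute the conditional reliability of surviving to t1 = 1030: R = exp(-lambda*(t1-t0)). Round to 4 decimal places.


lambda = 0.0442
t0 = 543, t1 = 1030
t1 - t0 = 487
lambda * (t1-t0) = 0.0442 * 487 = 21.5254
R = exp(-21.5254)
R = 0.0

0.0


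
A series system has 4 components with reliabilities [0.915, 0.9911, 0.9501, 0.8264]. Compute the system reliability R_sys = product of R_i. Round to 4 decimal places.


Components: [0.915, 0.9911, 0.9501, 0.8264]
After component 1 (R=0.915): product = 0.915
After component 2 (R=0.9911): product = 0.9069
After component 3 (R=0.9501): product = 0.8616
After component 4 (R=0.8264): product = 0.712
R_sys = 0.712

0.712


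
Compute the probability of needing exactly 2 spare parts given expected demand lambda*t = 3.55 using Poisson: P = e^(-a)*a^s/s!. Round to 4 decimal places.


a = 3.55, s = 2
e^(-a) = e^(-3.55) = 0.0287
a^s = 3.55^2 = 12.6025
s! = 2
P = 0.0287 * 12.6025 / 2
P = 0.181

0.181


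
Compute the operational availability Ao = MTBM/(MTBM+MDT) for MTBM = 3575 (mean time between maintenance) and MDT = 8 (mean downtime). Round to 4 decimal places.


MTBM = 3575
MDT = 8
MTBM + MDT = 3583
Ao = 3575 / 3583
Ao = 0.9978

0.9978


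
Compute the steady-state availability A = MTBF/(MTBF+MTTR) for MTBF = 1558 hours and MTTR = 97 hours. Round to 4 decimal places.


MTBF = 1558
MTTR = 97
MTBF + MTTR = 1655
A = 1558 / 1655
A = 0.9414

0.9414


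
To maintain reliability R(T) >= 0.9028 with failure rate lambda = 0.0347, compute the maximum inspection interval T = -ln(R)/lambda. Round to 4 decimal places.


R_target = 0.9028
lambda = 0.0347
-ln(0.9028) = 0.1023
T = 0.1023 / 0.0347
T = 2.9468

2.9468


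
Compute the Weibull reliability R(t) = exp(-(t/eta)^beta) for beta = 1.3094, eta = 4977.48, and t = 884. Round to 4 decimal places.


beta = 1.3094, eta = 4977.48, t = 884
t/eta = 884 / 4977.48 = 0.1776
(t/eta)^beta = 0.1776^1.3094 = 0.104
R(t) = exp(-0.104)
R(t) = 0.9012

0.9012


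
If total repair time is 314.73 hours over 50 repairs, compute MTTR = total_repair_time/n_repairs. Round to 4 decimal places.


total_repair_time = 314.73
n_repairs = 50
MTTR = 314.73 / 50
MTTR = 6.2946

6.2946


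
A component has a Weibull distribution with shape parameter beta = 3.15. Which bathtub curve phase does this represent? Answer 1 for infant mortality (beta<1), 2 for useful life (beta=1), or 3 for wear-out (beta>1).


beta = 3.15
Compare beta to 1:
beta < 1 => infant mortality (phase 1)
beta = 1 => useful life (phase 2)
beta > 1 => wear-out (phase 3)
Since beta = 3.15, this is wear-out (increasing failure rate)
Phase = 3

3


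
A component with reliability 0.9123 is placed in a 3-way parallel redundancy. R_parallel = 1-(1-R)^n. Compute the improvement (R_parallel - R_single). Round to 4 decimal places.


R_single = 0.9123, n = 3
1 - R_single = 0.0877
(1 - R_single)^n = 0.0877^3 = 0.0007
R_parallel = 1 - 0.0007 = 0.9993
Improvement = 0.9993 - 0.9123
Improvement = 0.087

0.087


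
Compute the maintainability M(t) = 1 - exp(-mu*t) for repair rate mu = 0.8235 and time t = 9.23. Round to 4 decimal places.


mu = 0.8235, t = 9.23
mu * t = 0.8235 * 9.23 = 7.6009
exp(-7.6009) = 0.0005
M(t) = 1 - 0.0005
M(t) = 0.9995

0.9995


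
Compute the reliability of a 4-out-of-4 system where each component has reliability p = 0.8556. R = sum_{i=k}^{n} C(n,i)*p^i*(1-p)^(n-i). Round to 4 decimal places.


k = 4, n = 4, p = 0.8556
i=4: C(4,4)=1 * 0.8556^4 * 0.1444^0 = 0.5359
R = sum of terms = 0.5359

0.5359


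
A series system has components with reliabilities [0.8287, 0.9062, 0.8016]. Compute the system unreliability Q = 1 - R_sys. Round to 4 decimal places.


Components: [0.8287, 0.9062, 0.8016]
After component 1: product = 0.8287
After component 2: product = 0.751
After component 3: product = 0.602
R_sys = 0.602
Q = 1 - 0.602 = 0.398

0.398


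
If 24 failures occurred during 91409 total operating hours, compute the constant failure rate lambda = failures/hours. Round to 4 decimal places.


failures = 24
total_hours = 91409
lambda = 24 / 91409
lambda = 0.0003

0.0003


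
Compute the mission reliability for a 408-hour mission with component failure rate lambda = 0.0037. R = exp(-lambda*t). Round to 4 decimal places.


lambda = 0.0037
mission_time = 408
lambda * t = 0.0037 * 408 = 1.5096
R = exp(-1.5096)
R = 0.221

0.221


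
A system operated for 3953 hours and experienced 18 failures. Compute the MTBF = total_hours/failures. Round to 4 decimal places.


total_hours = 3953
failures = 18
MTBF = 3953 / 18
MTBF = 219.6111

219.6111


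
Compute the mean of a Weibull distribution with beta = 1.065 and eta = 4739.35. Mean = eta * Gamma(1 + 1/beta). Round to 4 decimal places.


beta = 1.065, eta = 4739.35
1/beta = 0.939
1 + 1/beta = 1.939
Gamma(1.939) = 0.9757
Mean = 4739.35 * 0.9757
Mean = 4624.2447

4624.2447


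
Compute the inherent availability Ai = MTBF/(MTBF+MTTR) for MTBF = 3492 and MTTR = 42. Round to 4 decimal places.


MTBF = 3492
MTTR = 42
MTBF + MTTR = 3534
Ai = 3492 / 3534
Ai = 0.9881

0.9881


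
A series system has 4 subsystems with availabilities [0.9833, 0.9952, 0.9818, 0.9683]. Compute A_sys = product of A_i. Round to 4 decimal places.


Subsystems: [0.9833, 0.9952, 0.9818, 0.9683]
After subsystem 1 (A=0.9833): product = 0.9833
After subsystem 2 (A=0.9952): product = 0.9786
After subsystem 3 (A=0.9818): product = 0.9608
After subsystem 4 (A=0.9683): product = 0.9303
A_sys = 0.9303

0.9303


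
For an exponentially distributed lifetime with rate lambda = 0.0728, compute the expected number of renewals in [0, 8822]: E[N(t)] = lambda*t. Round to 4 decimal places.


lambda = 0.0728
t = 8822
E[N(t)] = lambda * t
E[N(t)] = 0.0728 * 8822
E[N(t)] = 642.2416

642.2416


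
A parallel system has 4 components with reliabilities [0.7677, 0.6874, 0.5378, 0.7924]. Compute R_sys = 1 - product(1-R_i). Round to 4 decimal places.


Components: [0.7677, 0.6874, 0.5378, 0.7924]
(1 - 0.7677) = 0.2323, running product = 0.2323
(1 - 0.6874) = 0.3126, running product = 0.0726
(1 - 0.5378) = 0.4622, running product = 0.0336
(1 - 0.7924) = 0.2076, running product = 0.007
Product of (1-R_i) = 0.007
R_sys = 1 - 0.007 = 0.993

0.993


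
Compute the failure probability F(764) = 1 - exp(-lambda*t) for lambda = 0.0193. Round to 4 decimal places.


lambda = 0.0193, t = 764
lambda * t = 14.7452
exp(-14.7452) = 0.0
F(t) = 1 - 0.0
F(t) = 1.0

1.0


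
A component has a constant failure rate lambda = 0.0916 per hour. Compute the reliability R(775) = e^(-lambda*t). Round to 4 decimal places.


lambda = 0.0916
t = 775
lambda * t = 70.99
R(t) = e^(-70.99)
R(t) = 0.0

0.0


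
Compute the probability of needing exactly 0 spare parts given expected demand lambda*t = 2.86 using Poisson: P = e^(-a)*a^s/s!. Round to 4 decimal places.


a = 2.86, s = 0
e^(-a) = e^(-2.86) = 0.0573
a^s = 2.86^0 = 1.0
s! = 1
P = 0.0573 * 1.0 / 1
P = 0.0573

0.0573


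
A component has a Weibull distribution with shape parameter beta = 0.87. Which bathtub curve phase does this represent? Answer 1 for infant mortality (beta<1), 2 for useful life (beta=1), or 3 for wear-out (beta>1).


beta = 0.87
Compare beta to 1:
beta < 1 => infant mortality (phase 1)
beta = 1 => useful life (phase 2)
beta > 1 => wear-out (phase 3)
Since beta = 0.87, this is infant mortality (decreasing failure rate)
Phase = 1

1


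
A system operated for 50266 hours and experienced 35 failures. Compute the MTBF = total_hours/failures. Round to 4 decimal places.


total_hours = 50266
failures = 35
MTBF = 50266 / 35
MTBF = 1436.1714

1436.1714


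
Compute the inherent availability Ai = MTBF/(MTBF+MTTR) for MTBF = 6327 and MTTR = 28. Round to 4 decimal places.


MTBF = 6327
MTTR = 28
MTBF + MTTR = 6355
Ai = 6327 / 6355
Ai = 0.9956

0.9956


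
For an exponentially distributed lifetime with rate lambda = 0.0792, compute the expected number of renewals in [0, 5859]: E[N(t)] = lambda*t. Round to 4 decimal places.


lambda = 0.0792
t = 5859
E[N(t)] = lambda * t
E[N(t)] = 0.0792 * 5859
E[N(t)] = 464.0328

464.0328


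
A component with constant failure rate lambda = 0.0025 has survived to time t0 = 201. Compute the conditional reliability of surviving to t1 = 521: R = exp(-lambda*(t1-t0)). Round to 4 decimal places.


lambda = 0.0025
t0 = 201, t1 = 521
t1 - t0 = 320
lambda * (t1-t0) = 0.0025 * 320 = 0.8
R = exp(-0.8)
R = 0.4493

0.4493


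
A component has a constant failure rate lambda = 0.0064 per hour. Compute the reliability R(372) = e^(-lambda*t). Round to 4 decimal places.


lambda = 0.0064
t = 372
lambda * t = 2.3808
R(t) = e^(-2.3808)
R(t) = 0.0925

0.0925


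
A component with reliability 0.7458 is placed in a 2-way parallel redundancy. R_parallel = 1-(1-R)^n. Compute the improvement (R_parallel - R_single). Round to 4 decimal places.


R_single = 0.7458, n = 2
1 - R_single = 0.2542
(1 - R_single)^n = 0.2542^2 = 0.0646
R_parallel = 1 - 0.0646 = 0.9354
Improvement = 0.9354 - 0.7458
Improvement = 0.1896

0.1896


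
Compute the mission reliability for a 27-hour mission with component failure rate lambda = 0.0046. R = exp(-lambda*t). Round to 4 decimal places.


lambda = 0.0046
mission_time = 27
lambda * t = 0.0046 * 27 = 0.1242
R = exp(-0.1242)
R = 0.8832

0.8832


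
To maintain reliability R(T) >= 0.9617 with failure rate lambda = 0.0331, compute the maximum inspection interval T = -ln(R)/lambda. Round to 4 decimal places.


R_target = 0.9617
lambda = 0.0331
-ln(0.9617) = 0.0391
T = 0.0391 / 0.0331
T = 1.1798

1.1798


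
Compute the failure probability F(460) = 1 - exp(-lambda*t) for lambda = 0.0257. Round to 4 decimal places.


lambda = 0.0257, t = 460
lambda * t = 11.822
exp(-11.822) = 0.0
F(t) = 1 - 0.0
F(t) = 1.0

1.0


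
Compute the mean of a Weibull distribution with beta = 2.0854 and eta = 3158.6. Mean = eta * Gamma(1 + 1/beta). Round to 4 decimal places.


beta = 2.0854, eta = 3158.6
1/beta = 0.4795
1 + 1/beta = 1.4795
Gamma(1.4795) = 0.8857
Mean = 3158.6 * 0.8857
Mean = 2797.6972

2797.6972


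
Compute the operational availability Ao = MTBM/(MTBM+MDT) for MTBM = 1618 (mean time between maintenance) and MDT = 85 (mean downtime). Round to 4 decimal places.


MTBM = 1618
MDT = 85
MTBM + MDT = 1703
Ao = 1618 / 1703
Ao = 0.9501

0.9501


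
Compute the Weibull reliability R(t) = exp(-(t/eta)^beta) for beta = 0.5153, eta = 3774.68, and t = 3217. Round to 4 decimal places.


beta = 0.5153, eta = 3774.68, t = 3217
t/eta = 3217 / 3774.68 = 0.8523
(t/eta)^beta = 0.8523^0.5153 = 0.9209
R(t) = exp(-0.9209)
R(t) = 0.3982

0.3982


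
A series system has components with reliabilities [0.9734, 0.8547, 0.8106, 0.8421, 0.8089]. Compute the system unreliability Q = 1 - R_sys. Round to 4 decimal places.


Components: [0.9734, 0.8547, 0.8106, 0.8421, 0.8089]
After component 1: product = 0.9734
After component 2: product = 0.832
After component 3: product = 0.6744
After component 4: product = 0.5679
After component 5: product = 0.4594
R_sys = 0.4594
Q = 1 - 0.4594 = 0.5406

0.5406


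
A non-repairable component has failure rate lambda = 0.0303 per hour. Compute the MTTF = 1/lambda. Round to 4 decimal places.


lambda = 0.0303
MTTF = 1 / 0.0303
MTTF = 33.0033

33.0033


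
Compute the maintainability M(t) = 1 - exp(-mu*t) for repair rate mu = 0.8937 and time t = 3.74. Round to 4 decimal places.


mu = 0.8937, t = 3.74
mu * t = 0.8937 * 3.74 = 3.3424
exp(-3.3424) = 0.0354
M(t) = 1 - 0.0354
M(t) = 0.9646

0.9646


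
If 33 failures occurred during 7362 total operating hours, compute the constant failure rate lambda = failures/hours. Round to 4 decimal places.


failures = 33
total_hours = 7362
lambda = 33 / 7362
lambda = 0.0045

0.0045


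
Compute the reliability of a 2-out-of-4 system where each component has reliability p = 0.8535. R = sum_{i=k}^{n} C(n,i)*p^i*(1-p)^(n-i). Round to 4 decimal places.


k = 2, n = 4, p = 0.8535
i=2: C(4,2)=6 * 0.8535^2 * 0.1465^2 = 0.0938
i=3: C(4,3)=4 * 0.8535^3 * 0.1465^1 = 0.3643
i=4: C(4,4)=1 * 0.8535^4 * 0.1465^0 = 0.5307
R = sum of terms = 0.9888

0.9888


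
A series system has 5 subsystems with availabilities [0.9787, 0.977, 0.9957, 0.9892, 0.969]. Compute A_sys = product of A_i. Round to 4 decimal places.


Subsystems: [0.9787, 0.977, 0.9957, 0.9892, 0.969]
After subsystem 1 (A=0.9787): product = 0.9787
After subsystem 2 (A=0.977): product = 0.9562
After subsystem 3 (A=0.9957): product = 0.9521
After subsystem 4 (A=0.9892): product = 0.9418
After subsystem 5 (A=0.969): product = 0.9126
A_sys = 0.9126

0.9126


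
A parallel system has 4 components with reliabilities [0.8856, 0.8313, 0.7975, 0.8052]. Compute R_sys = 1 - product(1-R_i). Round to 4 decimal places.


Components: [0.8856, 0.8313, 0.7975, 0.8052]
(1 - 0.8856) = 0.1144, running product = 0.1144
(1 - 0.8313) = 0.1687, running product = 0.0193
(1 - 0.7975) = 0.2025, running product = 0.0039
(1 - 0.8052) = 0.1948, running product = 0.0008
Product of (1-R_i) = 0.0008
R_sys = 1 - 0.0008 = 0.9992

0.9992


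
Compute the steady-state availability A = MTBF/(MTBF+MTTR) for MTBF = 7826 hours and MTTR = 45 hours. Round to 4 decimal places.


MTBF = 7826
MTTR = 45
MTBF + MTTR = 7871
A = 7826 / 7871
A = 0.9943

0.9943


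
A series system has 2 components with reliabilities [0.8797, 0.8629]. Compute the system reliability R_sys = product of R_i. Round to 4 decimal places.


Components: [0.8797, 0.8629]
After component 1 (R=0.8797): product = 0.8797
After component 2 (R=0.8629): product = 0.7591
R_sys = 0.7591

0.7591
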